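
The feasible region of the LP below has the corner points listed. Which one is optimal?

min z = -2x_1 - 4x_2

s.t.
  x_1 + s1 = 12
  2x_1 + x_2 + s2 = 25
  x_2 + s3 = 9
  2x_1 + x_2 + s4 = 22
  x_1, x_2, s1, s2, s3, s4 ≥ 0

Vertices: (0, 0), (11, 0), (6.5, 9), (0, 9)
(6.5, 9) with z = -49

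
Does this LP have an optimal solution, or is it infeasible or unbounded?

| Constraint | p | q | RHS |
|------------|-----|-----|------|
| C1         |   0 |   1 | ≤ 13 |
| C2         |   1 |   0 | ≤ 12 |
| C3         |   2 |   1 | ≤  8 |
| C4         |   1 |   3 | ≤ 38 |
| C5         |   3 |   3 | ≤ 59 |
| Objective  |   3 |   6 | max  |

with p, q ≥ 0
The point (0, 8) satisfies every constraint, so the LP is feasible; the constraints give p ≤ 12 and q ≤ 13, which with p, q ≥ 0 keep the feasible region inside a bounded box. A feasible, bounded LP attains a finite optimum at a vertex.

Bounded optimum: z* = 48 at (0, 8).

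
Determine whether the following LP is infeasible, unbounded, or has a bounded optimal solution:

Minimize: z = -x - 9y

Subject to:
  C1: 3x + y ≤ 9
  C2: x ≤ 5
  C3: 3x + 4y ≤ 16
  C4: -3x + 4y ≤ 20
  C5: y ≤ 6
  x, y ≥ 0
The point (0, 4) satisfies every constraint, so the LP is feasible; the constraints give x ≤ 5 and y ≤ 6, which with x, y ≥ 0 keep the feasible region inside a bounded box. A feasible, bounded LP attains a finite optimum at a vertex.

Evaluating z = -x - 9y at each vertex:
  (0, 0): z = 0
  (3, 0): z = -3
  (2.222, 2.333): z = -23.22
  (0, 4): z = -36

Bounded optimum: z* = -36 at (0, 4).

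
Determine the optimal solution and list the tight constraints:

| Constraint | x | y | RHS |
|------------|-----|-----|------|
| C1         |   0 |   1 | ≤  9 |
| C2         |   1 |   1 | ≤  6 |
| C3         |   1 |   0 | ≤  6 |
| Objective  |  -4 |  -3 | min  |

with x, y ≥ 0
Optimal: x = 6, y = 0
Binding: C2, C3, y ≥ 0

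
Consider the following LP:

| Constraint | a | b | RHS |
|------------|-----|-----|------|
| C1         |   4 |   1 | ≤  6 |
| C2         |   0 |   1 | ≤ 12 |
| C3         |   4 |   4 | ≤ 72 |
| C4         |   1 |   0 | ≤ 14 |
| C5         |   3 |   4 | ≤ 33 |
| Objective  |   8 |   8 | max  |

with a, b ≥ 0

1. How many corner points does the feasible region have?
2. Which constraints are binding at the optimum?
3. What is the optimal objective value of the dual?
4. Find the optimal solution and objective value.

1. 3
2. C1, a ≥ 0
3. 48 (by strong duality, equal to the primal optimum)
4. a = 0, b = 6, z = 48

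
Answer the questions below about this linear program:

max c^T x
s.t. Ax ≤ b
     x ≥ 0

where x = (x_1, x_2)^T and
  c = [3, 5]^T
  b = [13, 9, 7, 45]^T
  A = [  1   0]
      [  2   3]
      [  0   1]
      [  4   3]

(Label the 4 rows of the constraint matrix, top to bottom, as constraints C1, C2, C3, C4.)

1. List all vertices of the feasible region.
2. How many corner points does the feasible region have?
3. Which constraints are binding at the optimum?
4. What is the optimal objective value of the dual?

1. (0, 0), (4.5, 0), (0, 3)
2. 3
3. C2, x_1 ≥ 0
4. 15 (by strong duality, equal to the primal optimum)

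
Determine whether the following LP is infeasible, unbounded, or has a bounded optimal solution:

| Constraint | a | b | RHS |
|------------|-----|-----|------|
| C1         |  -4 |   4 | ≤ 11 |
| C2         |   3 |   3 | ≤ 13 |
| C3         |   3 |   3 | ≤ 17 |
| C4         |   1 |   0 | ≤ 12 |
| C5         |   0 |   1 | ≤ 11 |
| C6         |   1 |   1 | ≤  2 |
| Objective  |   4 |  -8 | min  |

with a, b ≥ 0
The point (0, 2) satisfies every constraint, so the LP is feasible; the constraints give a ≤ 12 and b ≤ 11, which with a, b ≥ 0 keep the feasible region inside a bounded box. A feasible, bounded LP attains a finite optimum at a vertex.

Evaluating z = 4a - 8b at each vertex:
  (0, 0): z = 0
  (2, 0): z = 8
  (0, 2): z = -16

Bounded optimum: z* = -16 at (0, 2).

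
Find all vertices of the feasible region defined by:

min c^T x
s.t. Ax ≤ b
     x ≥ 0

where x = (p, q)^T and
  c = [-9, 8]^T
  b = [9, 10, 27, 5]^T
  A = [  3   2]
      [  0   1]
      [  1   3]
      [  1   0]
Each vertex is the intersection of two constraint boundaries that also satisfies all remaining constraints:
  p = 0 and q = 0 → (0, 0)
  3p + 2q = 9 and q = 0 → (3, 0)
  3p + 2q = 9 and p = 0 → (0, 4.5)

Vertices: (0, 0), (3, 0), (0, 4.5)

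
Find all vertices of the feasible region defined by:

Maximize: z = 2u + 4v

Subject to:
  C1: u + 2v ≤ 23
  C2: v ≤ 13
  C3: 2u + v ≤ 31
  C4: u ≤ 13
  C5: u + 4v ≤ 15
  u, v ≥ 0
Each vertex is the intersection of two constraint boundaries that also satisfies all remaining constraints:
  u = 0 and v = 0 → (0, 0)
  u = 13 and v = 0 → (13, 0)
  u = 13 and u + 4v = 15 → (13, 0.5)
  u + 4v = 15 and u = 0 → (0, 3.75)

Vertices: (0, 0), (13, 0), (13, 0.5), (0, 3.75)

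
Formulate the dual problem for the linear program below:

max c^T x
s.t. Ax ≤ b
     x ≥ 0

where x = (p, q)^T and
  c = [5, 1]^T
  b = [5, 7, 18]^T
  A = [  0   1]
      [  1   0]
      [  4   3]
Minimize: z = 5y1 + 7y2 + 18y3

Subject to:
  C1: -y2 - 4y3 ≤ -5
  C2: -y1 - 3y3 ≤ -1
  y1, y2, y3 ≥ 0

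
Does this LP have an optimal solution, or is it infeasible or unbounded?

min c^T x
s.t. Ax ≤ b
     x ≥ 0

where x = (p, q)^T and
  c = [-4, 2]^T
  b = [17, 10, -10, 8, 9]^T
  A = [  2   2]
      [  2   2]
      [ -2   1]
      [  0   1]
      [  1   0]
The point (5, 0) satisfies every constraint, so the LP is feasible; the constraints give p ≤ 9 and q ≤ 8, which with p, q ≥ 0 keep the feasible region inside a bounded box. A feasible, bounded LP attains a finite optimum at a vertex.

Feasible with finite optimum z* = -20 at (5, 0).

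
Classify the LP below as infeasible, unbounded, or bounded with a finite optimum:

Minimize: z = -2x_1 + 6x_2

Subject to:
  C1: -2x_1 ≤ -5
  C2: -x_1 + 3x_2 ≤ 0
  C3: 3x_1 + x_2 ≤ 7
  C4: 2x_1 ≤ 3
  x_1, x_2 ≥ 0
C4 requires 2x_1 ≤ 3, while C1 (-2x_1 ≤ -5) is equivalent to 2x_1 ≥ 5. Together they would need 5 ≤ 2x_1 ≤ 3, which is impossible since 5 > 3. No point satisfies all constraints.

The feasible region is empty; the LP is infeasible.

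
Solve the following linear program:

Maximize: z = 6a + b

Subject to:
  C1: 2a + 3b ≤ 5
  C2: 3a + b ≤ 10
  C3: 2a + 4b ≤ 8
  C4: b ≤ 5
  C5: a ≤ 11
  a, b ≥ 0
Each vertex is the intersection of two constraint boundaries that also satisfies all remaining constraints:
  a = 0 and b = 0 → (0, 0)
  2a + 3b = 5 and b = 0 → (2.5, 0)
  2a + 3b = 5 and a = 0 → (0, 1.667)

Evaluating z = 6a + b at each vertex:
  (0, 0): z = 0
  (2.5, 0): z = 15
  (0, 1.667): z = 1.667

The maximum is at (2.5, 0) with z = 15.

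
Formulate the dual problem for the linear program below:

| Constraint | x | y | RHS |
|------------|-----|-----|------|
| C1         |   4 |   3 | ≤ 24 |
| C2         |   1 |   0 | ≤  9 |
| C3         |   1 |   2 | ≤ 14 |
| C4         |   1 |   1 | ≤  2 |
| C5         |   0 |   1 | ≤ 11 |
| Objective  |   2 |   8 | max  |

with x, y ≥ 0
Minimize: z = 24y1 + 9y2 + 14y3 + 2y4 + 11y5

Subject to:
  C1: -4y1 - y2 - y3 - y4 ≤ -2
  C2: -3y1 - 2y3 - y4 - y5 ≤ -8
  y1, y2, y3, y4, y5 ≥ 0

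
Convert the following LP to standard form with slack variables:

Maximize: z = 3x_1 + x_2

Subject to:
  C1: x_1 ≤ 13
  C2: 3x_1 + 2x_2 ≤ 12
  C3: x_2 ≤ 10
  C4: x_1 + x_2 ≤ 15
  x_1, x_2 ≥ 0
max z = 3x_1 + x_2

s.t.
  x_1 + s1 = 13
  3x_1 + 2x_2 + s2 = 12
  x_2 + s3 = 10
  x_1 + x_2 + s4 = 15
  x_1, x_2, s1, s2, s3, s4 ≥ 0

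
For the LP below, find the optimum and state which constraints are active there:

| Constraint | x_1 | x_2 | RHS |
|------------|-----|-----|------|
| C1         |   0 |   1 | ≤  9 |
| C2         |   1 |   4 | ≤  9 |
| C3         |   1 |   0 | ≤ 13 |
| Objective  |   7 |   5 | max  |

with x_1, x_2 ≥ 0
Optimal: x_1 = 9, x_2 = 0
Slack at optimum:
  C1: slack = 9
  C2: slack = 0 (binding)
  C3: slack = 4
  x_1 ≥ 0: x_1 = 9
  x_2 ≥ 0: x_2 = 0 (binding)
Binding constraints: C2, x_2 ≥ 0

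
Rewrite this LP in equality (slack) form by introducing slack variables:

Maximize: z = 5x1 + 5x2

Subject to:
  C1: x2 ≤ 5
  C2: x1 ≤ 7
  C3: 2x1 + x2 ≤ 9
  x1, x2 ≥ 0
max z = 5x1 + 5x2

s.t.
  x2 + s1 = 5
  x1 + s2 = 7
  2x1 + x2 + s3 = 9
  x1, x2, s1, s2, s3 ≥ 0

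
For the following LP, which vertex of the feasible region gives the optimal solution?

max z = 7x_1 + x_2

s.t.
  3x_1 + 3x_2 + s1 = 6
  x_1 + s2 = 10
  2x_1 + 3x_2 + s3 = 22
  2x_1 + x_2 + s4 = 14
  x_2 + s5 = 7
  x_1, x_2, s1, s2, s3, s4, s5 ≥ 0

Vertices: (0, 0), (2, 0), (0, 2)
Evaluating z = 7x_1 + x_2 at each vertex:
  (0, 0): z = 0
  (2, 0): z = 14
  (0, 2): z = 2

The largest value is z = 14, attained at (2, 0).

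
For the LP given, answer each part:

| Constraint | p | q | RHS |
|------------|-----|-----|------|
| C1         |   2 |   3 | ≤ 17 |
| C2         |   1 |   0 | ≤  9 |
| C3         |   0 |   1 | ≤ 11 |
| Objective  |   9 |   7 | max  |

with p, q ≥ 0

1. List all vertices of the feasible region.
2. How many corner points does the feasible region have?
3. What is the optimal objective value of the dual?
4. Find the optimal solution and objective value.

1. (0, 0), (8.5, 0), (0, 5.667)
2. 3
3. 76.5 (by strong duality, equal to the primal optimum)
4. p = 8.5, q = 0, z = 76.5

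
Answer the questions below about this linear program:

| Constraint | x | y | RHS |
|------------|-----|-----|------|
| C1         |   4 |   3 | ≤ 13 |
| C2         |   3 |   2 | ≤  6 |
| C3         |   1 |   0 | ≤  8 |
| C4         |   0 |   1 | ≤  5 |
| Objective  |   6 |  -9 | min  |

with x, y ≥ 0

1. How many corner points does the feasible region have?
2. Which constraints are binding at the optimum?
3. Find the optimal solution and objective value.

1. 3
2. C2, x ≥ 0
3. x = 0, y = 3, z = -27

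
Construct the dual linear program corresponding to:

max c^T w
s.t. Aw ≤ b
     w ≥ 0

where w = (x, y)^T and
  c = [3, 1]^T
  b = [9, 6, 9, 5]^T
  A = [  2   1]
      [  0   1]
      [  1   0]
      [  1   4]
Minimize: z = 9y1 + 6y2 + 9y3 + 5y4

Subject to:
  C1: -2y1 - y3 - y4 ≤ -3
  C2: -y1 - y2 - 4y4 ≤ -1
  y1, y2, y3, y4 ≥ 0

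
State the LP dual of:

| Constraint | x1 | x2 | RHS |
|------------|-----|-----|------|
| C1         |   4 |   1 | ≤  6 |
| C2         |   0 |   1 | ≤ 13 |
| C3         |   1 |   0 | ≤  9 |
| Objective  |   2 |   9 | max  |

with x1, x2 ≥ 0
Minimize: z = 6y1 + 13y2 + 9y3

Subject to:
  C1: -4y1 - y3 ≤ -2
  C2: -y1 - y2 ≤ -9
  y1, y2, y3 ≥ 0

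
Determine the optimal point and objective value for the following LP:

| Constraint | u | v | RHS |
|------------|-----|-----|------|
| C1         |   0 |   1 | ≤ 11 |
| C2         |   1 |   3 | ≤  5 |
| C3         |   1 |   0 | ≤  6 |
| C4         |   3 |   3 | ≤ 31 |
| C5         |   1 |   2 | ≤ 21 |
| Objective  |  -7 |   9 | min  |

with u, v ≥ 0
u = 5, v = 0, z = -35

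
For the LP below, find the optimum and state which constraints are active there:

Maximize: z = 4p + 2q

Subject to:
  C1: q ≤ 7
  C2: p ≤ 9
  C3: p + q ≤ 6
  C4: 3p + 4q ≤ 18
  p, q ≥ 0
Optimal: p = 6, q = 0
Binding: C3, C4, q ≥ 0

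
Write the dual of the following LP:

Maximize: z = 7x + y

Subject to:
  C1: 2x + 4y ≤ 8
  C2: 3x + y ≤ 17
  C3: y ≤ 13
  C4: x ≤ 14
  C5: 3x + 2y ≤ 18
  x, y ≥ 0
Minimize: z = 8y1 + 17y2 + 13y3 + 14y4 + 18y5

Subject to:
  C1: -2y1 - 3y2 - y4 - 3y5 ≤ -7
  C2: -4y1 - y2 - y3 - 2y5 ≤ -1
  y1, y2, y3, y4, y5 ≥ 0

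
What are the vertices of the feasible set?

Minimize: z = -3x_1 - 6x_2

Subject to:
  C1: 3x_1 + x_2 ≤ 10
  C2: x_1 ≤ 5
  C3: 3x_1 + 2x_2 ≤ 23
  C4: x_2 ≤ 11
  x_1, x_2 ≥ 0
Each vertex is the intersection of two constraint boundaries that also satisfies all remaining constraints:
  x_1 = 0 and x_2 = 0 → (0, 0)
  3x_1 + x_2 = 10 and x_2 = 0 → (3.333, 0)
  3x_1 + x_2 = 10 and x_1 = 0 → (0, 10)

Vertices: (0, 0), (3.333, 0), (0, 10)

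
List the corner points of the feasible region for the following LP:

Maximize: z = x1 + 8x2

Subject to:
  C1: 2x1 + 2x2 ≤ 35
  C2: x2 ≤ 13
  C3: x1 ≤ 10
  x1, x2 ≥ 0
Each vertex is the intersection of two constraint boundaries that also satisfies all remaining constraints:
  x1 = 0 and x2 = 0 → (0, 0)
  x1 = 10 and x2 = 0 → (10, 0)
  2x1 + 2x2 = 35 and x1 = 10 → (10, 7.5)
  2x1 + 2x2 = 35 and x2 = 13 → (4.5, 13)
  x2 = 13 and x1 = 0 → (0, 13)

Vertices: (0, 0), (10, 0), (10, 7.5), (4.5, 13), (0, 13)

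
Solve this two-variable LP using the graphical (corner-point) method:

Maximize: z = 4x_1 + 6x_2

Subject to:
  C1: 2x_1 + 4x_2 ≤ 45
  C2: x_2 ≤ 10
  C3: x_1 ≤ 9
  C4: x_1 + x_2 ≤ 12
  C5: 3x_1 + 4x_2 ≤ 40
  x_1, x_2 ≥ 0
Each vertex is the intersection of two constraint boundaries that also satisfies all remaining constraints:
  x_1 = 0 and x_2 = 0 → (0, 0)
  x_1 = 9 and x_2 = 0 → (9, 0)
  x_1 = 9 and x_1 + x_2 = 12 → (9, 3)
  x_1 + x_2 = 12 and 3x_1 + 4x_2 = 40 → (8, 4)
  x_2 = 10 and 3x_1 + 4x_2 = 40 → (0, 10)

Evaluating z = 4x_1 + 6x_2 at each vertex:
  (0, 0): z = 0
  (9, 0): z = 36
  (9, 3): z = 54
  (8, 4): z = 56
  (0, 10): z = 60

The maximum is at (0, 10) with z = 60.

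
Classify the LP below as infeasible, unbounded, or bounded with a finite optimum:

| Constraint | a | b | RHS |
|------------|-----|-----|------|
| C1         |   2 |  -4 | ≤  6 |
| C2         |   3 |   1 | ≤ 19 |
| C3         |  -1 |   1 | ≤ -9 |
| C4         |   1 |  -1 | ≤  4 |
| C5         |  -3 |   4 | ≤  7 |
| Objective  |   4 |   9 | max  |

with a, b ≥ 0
C4 requires a - b ≤ 4, while C3 (-a + b ≤ -9) is equivalent to a - b ≥ 9. Together they would need 9 ≤ a - b ≤ 4, which is impossible since 9 > 4. No point satisfies all constraints.

Infeasible: no point satisfies all constraints simultaneously.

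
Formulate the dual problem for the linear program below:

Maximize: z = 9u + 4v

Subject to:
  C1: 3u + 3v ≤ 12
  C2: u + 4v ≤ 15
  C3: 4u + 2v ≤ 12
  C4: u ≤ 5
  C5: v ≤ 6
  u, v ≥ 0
Minimize: z = 12y1 + 15y2 + 12y3 + 5y4 + 6y5

Subject to:
  C1: -3y1 - y2 - 4y3 - y4 ≤ -9
  C2: -3y1 - 4y2 - 2y3 - y5 ≤ -4
  y1, y2, y3, y4, y5 ≥ 0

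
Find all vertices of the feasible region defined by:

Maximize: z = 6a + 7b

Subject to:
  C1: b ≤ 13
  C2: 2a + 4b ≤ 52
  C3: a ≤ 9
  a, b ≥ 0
Each vertex is the intersection of two constraint boundaries that also satisfies all remaining constraints:
  a = 0 and b = 0 → (0, 0)
  a = 9 and b = 0 → (9, 0)
  2a + 4b = 52 and a = 9 → (9, 8.5)
  b = 13 and 2a + 4b = 52 → (0, 13)

Vertices: (0, 0), (9, 0), (9, 8.5), (0, 13)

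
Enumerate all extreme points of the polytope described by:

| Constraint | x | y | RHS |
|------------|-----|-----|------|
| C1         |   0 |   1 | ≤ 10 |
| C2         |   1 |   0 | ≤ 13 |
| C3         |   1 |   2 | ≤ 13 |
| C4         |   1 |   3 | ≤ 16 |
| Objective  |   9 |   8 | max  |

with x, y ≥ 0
Each vertex is the intersection of two constraint boundaries that also satisfies all remaining constraints:
  x = 0 and y = 0 → (0, 0)
  x = 13 and x + 2y = 13 → (13, 0)
  x + 2y = 13 and x + 3y = 16 → (7, 3)
  x + 3y = 16 and x = 0 → (0, 5.333)

Vertices: (0, 0), (13, 0), (7, 3), (0, 5.333)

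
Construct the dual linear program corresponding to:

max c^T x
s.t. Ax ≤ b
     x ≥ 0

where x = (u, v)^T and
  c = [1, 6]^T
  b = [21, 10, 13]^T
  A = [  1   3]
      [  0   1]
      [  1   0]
Minimize: z = 21y1 + 10y2 + 13y3

Subject to:
  C1: -y1 - y3 ≤ -1
  C2: -3y1 - y2 ≤ -6
  y1, y2, y3 ≥ 0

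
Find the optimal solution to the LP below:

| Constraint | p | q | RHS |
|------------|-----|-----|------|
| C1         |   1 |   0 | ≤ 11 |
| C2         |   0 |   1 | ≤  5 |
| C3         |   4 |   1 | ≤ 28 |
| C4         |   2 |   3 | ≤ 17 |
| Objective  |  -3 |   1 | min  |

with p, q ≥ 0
Each vertex is the intersection of two constraint boundaries that also satisfies all remaining constraints:
  p = 0 and q = 0 → (0, 0)
  4p + q = 28 and q = 0 → (7, 0)
  4p + q = 28 and 2p + 3q = 17 → (6.7, 1.2)
  q = 5 and 2p + 3q = 17 → (1, 5)
  q = 5 and p = 0 → (0, 5)

Evaluating z = -3p + q at each vertex:
  (0, 0): z = 0
  (7, 0): z = -21
  (6.7, 1.2): z = -18.9
  (1, 5): z = 2
  (0, 5): z = 5

The minimum is at (7, 0) with z = -21.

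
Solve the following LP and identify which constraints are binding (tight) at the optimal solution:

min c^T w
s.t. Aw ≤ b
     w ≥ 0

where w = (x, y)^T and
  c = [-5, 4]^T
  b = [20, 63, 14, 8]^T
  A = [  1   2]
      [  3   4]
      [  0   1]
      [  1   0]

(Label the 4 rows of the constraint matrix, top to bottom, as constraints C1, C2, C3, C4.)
Optimal: x = 8, y = 0
Slack at optimum:
  C1: slack = 12
  C2: slack = 39
  C3: slack = 14
  C4: slack = 0 (binding)
  x ≥ 0: x = 8
  y ≥ 0: y = 0 (binding)
Binding constraints: C4, y ≥ 0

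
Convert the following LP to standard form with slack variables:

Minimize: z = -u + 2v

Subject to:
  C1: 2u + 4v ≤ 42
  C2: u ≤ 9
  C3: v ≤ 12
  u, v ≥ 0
min z = -u + 2v

s.t.
  2u + 4v + s1 = 42
  u + s2 = 9
  v + s3 = 12
  u, v, s1, s2, s3 ≥ 0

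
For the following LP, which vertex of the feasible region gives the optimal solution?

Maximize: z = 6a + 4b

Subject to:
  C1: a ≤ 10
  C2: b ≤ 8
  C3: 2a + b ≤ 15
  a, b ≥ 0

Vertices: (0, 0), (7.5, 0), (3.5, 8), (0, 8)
Evaluating z = 6a + 4b at each vertex:
  (0, 0): z = 0
  (7.5, 0): z = 45
  (3.5, 8): z = 53
  (0, 8): z = 32

The largest value is z = 53, attained at (3.5, 8).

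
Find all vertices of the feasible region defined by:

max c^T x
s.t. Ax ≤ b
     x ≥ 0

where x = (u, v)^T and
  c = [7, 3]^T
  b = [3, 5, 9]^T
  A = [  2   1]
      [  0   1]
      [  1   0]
Each vertex is the intersection of two constraint boundaries that also satisfies all remaining constraints:
  u = 0 and v = 0 → (0, 0)
  2u + v = 3 and v = 0 → (1.5, 0)
  2u + v = 3 and u = 0 → (0, 3)

Vertices: (0, 0), (1.5, 0), (0, 3)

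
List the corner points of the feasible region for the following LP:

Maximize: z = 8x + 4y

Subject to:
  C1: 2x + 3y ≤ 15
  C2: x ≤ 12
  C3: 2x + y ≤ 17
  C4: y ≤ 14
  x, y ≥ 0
Each vertex is the intersection of two constraint boundaries that also satisfies all remaining constraints:
  x = 0 and y = 0 → (0, 0)
  2x + 3y = 15 and y = 0 → (7.5, 0)
  2x + 3y = 15 and x = 0 → (0, 5)

Vertices: (0, 0), (7.5, 0), (0, 5)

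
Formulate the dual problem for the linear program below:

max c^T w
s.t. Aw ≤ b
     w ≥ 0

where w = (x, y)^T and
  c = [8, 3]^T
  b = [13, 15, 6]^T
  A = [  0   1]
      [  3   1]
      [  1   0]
Minimize: z = 13y1 + 15y2 + 6y3

Subject to:
  C1: -3y2 - y3 ≤ -8
  C2: -y1 - y2 ≤ -3
  y1, y2, y3 ≥ 0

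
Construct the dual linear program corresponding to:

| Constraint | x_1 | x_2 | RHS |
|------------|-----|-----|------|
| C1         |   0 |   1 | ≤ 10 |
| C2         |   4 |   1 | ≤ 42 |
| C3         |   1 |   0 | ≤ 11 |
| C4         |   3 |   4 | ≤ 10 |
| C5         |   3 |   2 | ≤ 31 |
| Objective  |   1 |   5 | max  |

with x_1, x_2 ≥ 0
Minimize: z = 10y1 + 42y2 + 11y3 + 10y4 + 31y5

Subject to:
  C1: -4y2 - y3 - 3y4 - 3y5 ≤ -1
  C2: -y1 - y2 - 4y4 - 2y5 ≤ -5
  y1, y2, y3, y4, y5 ≥ 0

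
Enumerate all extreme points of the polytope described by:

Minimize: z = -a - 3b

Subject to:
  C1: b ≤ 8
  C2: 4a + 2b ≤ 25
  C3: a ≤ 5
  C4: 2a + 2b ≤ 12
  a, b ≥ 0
Each vertex is the intersection of two constraint boundaries that also satisfies all remaining constraints:
  a = 0 and b = 0 → (0, 0)
  a = 5 and b = 0 → (5, 0)
  a = 5 and 2a + 2b = 12 → (5, 1)
  2a + 2b = 12 and a = 0 → (0, 6)

Vertices: (0, 0), (5, 0), (5, 1), (0, 6)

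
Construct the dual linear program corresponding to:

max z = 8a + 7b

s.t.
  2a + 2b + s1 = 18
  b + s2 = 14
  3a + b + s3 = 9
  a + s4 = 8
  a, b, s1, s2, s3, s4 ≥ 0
Minimize: z = 18y1 + 14y2 + 9y3 + 8y4

Subject to:
  C1: -2y1 - 3y3 - y4 ≤ -8
  C2: -2y1 - y2 - y3 ≤ -7
  y1, y2, y3, y4 ≥ 0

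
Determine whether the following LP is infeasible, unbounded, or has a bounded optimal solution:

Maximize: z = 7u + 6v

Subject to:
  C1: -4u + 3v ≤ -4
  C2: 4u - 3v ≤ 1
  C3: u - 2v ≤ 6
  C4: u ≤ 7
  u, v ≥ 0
C2 requires 4u - 3v ≤ 1, while C1 (-4u + 3v ≤ -4) is equivalent to 4u - 3v ≥ 4. Together they would need 4 ≤ 4u - 3v ≤ 1, which is impossible since 4 > 1. No point satisfies all constraints.

Infeasible: no point satisfies all constraints simultaneously.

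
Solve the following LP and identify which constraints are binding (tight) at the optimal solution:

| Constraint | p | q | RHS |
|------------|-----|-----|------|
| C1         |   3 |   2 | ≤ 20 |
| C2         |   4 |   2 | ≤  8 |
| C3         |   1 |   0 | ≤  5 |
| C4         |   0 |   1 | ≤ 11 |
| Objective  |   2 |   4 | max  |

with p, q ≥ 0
Optimal: p = 0, q = 4
Slack at optimum:
  C1: slack = 12
  C2: slack = 0 (binding)
  C3: slack = 5
  C4: slack = 7
  p ≥ 0: p = 0 (binding)
  q ≥ 0: q = 4
Binding constraints: C2, p ≥ 0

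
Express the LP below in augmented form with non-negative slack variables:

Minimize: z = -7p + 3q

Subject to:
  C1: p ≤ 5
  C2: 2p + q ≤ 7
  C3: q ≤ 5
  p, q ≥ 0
min z = -7p + 3q

s.t.
  p + s1 = 5
  2p + q + s2 = 7
  q + s3 = 5
  p, q, s1, s2, s3 ≥ 0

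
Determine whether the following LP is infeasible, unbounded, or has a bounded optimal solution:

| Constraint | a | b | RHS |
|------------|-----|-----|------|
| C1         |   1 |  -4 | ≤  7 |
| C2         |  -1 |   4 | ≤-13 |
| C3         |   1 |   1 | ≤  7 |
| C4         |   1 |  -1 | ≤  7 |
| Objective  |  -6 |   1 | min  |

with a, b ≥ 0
C1 requires a - 4b ≤ 7, while C2 (-a + 4b ≤ -13) is equivalent to a - 4b ≥ 13. Together they would need 13 ≤ a - 4b ≤ 7, which is impossible since 13 > 7. No point satisfies all constraints.

Infeasible: no point satisfies all constraints simultaneously.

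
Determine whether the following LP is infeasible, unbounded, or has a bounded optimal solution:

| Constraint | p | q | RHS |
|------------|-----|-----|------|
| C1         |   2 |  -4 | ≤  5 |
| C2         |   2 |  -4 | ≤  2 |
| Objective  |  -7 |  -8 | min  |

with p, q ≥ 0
Feasible point: (0, 0) satisfies every constraint, so the LP is feasible.
Direction d = (0, 1): for each constraint row a, a·d ≤ 0 —
  (2)(0) + (-4)(1) = -4 ≤ 0
  (2)(0) + (-4)(1) = -4 ≤ 0
and d ≥ 0, so (0, 0) + t·d stays feasible for every t ≥ 0. Along this ray z = -7p - 8q changes by -8 per unit t, so z → −∞.

Unbounded — the objective can decrease without bound over the feasible region.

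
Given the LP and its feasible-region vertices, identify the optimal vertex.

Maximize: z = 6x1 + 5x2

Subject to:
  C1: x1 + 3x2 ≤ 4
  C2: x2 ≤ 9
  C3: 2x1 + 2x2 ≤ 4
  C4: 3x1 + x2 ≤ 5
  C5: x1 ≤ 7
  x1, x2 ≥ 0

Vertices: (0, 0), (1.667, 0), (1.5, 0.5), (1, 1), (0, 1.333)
Evaluating z = 6x1 + 5x2 at each vertex:
  (0, 0): z = 0
  (1.667, 0): z = 10
  (1.5, 0.5): z = 11.5
  (1, 1): z = 11
  (0, 1.333): z = 6.667

The largest value is z = 11.5, attained at (1.5, 0.5).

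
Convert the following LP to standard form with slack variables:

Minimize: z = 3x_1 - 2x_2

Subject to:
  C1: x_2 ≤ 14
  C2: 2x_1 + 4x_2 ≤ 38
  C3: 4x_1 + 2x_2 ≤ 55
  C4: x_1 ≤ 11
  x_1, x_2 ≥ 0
min z = 3x_1 - 2x_2

s.t.
  x_2 + s1 = 14
  2x_1 + 4x_2 + s2 = 38
  4x_1 + 2x_2 + s3 = 55
  x_1 + s4 = 11
  x_1, x_2, s1, s2, s3, s4 ≥ 0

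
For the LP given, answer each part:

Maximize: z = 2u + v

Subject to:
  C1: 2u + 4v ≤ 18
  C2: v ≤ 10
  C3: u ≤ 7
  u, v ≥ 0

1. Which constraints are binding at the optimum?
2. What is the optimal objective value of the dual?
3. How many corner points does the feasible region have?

1. C1, C3
2. 15 (by strong duality, equal to the primal optimum)
3. 4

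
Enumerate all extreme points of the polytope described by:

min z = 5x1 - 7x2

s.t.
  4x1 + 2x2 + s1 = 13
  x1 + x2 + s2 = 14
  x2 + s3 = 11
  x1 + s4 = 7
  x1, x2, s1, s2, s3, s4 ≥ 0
Each vertex is the intersection of two constraint boundaries that also satisfies all remaining constraints:
  x1 = 0 and x2 = 0 → (0, 0)
  4x1 + 2x2 = 13 and x2 = 0 → (3.25, 0)
  4x1 + 2x2 = 13 and x1 = 0 → (0, 6.5)

Vertices: (0, 0), (3.25, 0), (0, 6.5)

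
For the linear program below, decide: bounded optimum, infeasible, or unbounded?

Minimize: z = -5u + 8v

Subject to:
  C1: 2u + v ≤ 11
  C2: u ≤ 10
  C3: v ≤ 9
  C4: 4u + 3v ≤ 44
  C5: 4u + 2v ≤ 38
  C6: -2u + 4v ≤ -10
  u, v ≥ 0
The point (5.5, 0) satisfies every constraint, so the LP is feasible; the constraints give u ≤ 10 and v ≤ 9, which with u, v ≥ 0 keep the feasible region inside a bounded box. A feasible, bounded LP attains a finite optimum at a vertex.

Evaluating z = -5u + 8v at each vertex:
  (5, 0): z = -25
  (5.5, 0): z = -27.5
  (5.4, 0.2): z = -25.4

Bounded optimum: z* = -27.5 at (5.5, 0).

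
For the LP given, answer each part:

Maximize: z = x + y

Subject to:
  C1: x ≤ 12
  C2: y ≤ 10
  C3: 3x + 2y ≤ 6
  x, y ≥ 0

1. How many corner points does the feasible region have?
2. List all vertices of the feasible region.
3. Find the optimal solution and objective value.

1. 3
2. (0, 0), (2, 0), (0, 3)
3. x = 0, y = 3, z = 3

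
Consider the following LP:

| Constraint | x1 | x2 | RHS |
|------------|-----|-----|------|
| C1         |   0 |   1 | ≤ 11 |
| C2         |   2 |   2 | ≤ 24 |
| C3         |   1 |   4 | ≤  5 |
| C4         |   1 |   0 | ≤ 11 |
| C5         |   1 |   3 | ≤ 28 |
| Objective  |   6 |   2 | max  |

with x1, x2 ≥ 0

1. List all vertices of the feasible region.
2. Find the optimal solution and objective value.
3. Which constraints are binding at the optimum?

1. (0, 0), (5, 0), (0, 1.25)
2. x1 = 5, x2 = 0, z = 30
3. C3, x2 ≥ 0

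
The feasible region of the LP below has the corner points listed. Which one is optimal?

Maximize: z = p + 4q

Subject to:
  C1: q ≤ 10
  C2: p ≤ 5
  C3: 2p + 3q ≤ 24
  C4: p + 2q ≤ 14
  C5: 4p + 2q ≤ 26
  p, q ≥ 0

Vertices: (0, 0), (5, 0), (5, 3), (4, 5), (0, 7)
Evaluating z = p + 4q at each vertex:
  (0, 0): z = 0
  (5, 0): z = 5
  (5, 3): z = 17
  (4, 5): z = 24
  (0, 7): z = 28

The largest value is z = 28, attained at (0, 7).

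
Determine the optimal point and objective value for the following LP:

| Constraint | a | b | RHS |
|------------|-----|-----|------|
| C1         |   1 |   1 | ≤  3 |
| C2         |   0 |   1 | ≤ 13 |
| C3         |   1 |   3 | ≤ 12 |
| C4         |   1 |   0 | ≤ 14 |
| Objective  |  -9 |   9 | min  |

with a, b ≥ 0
a = 3, b = 0, z = -27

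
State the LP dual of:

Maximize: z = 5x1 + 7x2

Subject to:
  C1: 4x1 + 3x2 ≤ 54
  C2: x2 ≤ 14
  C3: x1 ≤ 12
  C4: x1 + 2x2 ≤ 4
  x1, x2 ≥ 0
Minimize: z = 54y1 + 14y2 + 12y3 + 4y4

Subject to:
  C1: -4y1 - y3 - y4 ≤ -5
  C2: -3y1 - y2 - 2y4 ≤ -7
  y1, y2, y3, y4 ≥ 0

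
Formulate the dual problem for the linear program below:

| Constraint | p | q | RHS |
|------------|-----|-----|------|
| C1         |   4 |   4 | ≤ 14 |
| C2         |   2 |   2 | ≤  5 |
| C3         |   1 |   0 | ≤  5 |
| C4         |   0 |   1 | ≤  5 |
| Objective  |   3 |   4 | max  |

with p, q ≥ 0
Minimize: z = 14y1 + 5y2 + 5y3 + 5y4

Subject to:
  C1: -4y1 - 2y2 - y3 ≤ -3
  C2: -4y1 - 2y2 - y4 ≤ -4
  y1, y2, y3, y4 ≥ 0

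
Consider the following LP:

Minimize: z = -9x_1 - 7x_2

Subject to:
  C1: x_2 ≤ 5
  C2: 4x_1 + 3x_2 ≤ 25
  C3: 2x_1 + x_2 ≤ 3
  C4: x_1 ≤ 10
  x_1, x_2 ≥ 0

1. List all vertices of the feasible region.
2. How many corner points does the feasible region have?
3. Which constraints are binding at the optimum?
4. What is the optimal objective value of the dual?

1. (0, 0), (1.5, 0), (0, 3)
2. 3
3. C3, x_1 ≥ 0
4. -21 (by strong duality, equal to the primal optimum)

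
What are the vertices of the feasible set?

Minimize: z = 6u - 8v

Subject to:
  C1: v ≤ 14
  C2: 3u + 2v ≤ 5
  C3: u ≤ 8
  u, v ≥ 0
Each vertex is the intersection of two constraint boundaries that also satisfies all remaining constraints:
  u = 0 and v = 0 → (0, 0)
  3u + 2v = 5 and v = 0 → (1.667, 0)
  3u + 2v = 5 and u = 0 → (0, 2.5)

Vertices: (0, 0), (1.667, 0), (0, 2.5)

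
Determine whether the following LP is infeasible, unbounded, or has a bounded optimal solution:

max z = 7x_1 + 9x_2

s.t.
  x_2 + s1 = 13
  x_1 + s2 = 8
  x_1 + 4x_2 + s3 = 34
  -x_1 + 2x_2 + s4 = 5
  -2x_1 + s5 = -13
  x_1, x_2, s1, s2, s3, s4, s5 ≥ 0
The point (8, 6.5) satisfies every constraint, so the LP is feasible; the constraints give x_1 ≤ 8 and x_2 ≤ 13, which with x_1, x_2 ≥ 0 keep the feasible region inside a bounded box. A feasible, bounded LP attains a finite optimum at a vertex.

Evaluating z = 7x_1 + 9x_2 at each vertex:
  (6.5, 0): z = 45.5
  (8, 0): z = 56
  (8, 6.5): z = 114.5
  (6.5, 5.75): z = 97.25

Feasible with finite optimum z* = 114.5 at (8, 6.5).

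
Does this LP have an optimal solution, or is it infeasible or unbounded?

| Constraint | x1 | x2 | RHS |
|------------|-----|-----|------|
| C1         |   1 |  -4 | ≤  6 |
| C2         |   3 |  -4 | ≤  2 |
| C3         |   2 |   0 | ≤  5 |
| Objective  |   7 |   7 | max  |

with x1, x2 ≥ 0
Feasible point: (0, 0) satisfies every constraint, so the LP is feasible.
Direction d = (0, 1): for each constraint row a, a·d ≤ 0 —
  (1)(0) + (-4)(1) = -4 ≤ 0
  (3)(0) + (-4)(1) = -4 ≤ 0
  (2)(0) + (0)(1) = 0 ≤ 0
and d ≥ 0, so (0, 0) + t·d stays feasible for every t ≥ 0. Along this ray z = 7x1 + 7x2 changes by 7 per unit t, so z → +∞.

Unbounded: there is a feasible ray along which z → +∞.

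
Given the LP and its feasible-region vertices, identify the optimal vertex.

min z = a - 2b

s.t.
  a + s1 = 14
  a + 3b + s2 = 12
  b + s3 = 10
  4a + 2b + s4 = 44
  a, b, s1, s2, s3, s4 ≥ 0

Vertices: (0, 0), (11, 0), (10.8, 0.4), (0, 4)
Evaluating z = a - 2b at each vertex:
  (0, 0): z = 0
  (11, 0): z = 11
  (10.8, 0.4): z = 10
  (0, 4): z = -8

The smallest value is z = -8, attained at (0, 4).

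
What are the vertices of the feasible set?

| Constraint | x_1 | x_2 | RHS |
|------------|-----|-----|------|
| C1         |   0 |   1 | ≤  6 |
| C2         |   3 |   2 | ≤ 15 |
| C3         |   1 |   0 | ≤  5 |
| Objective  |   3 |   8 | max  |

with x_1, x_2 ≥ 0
Each vertex is the intersection of two constraint boundaries that also satisfies all remaining constraints:
  x_1 = 0 and x_2 = 0 → (0, 0)
  3x_1 + 2x_2 = 15 and x_1 = 5 → (5, 0)
  x_2 = 6 and 3x_1 + 2x_2 = 15 → (1, 6)
  x_2 = 6 and x_1 = 0 → (0, 6)

Vertices: (0, 0), (5, 0), (1, 6), (0, 6)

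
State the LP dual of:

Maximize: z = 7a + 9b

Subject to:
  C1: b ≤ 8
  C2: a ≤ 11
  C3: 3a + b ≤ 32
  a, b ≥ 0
Minimize: z = 8y1 + 11y2 + 32y3

Subject to:
  C1: -y2 - 3y3 ≤ -7
  C2: -y1 - y3 ≤ -9
  y1, y2, y3 ≥ 0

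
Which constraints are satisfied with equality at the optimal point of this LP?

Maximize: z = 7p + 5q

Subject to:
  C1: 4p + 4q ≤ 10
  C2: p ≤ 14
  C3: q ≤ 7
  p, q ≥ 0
Optimal: p = 2.5, q = 0
Binding: C1, q ≥ 0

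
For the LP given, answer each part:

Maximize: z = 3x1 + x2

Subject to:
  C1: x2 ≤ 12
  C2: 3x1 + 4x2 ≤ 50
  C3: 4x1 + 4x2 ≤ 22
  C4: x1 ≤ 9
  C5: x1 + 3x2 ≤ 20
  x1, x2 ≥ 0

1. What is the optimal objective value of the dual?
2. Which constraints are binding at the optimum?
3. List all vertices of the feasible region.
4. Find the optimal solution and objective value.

1. 16.5 (by strong duality, equal to the primal optimum)
2. C3, x2 ≥ 0
3. (0, 0), (5.5, 0), (0, 5.5)
4. x1 = 5.5, x2 = 0, z = 16.5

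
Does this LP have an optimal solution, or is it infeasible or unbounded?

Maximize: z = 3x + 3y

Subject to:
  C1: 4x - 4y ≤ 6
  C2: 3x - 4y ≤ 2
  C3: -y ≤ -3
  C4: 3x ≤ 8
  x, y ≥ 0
Feasible point: (0, 3) satisfies every constraint, so the LP is feasible.
Direction d = (0, 1): for each constraint row a, a·d ≤ 0 —
  (4)(0) + (-4)(1) = -4 ≤ 0
  (3)(0) + (-4)(1) = -4 ≤ 0
  (0)(0) + (-1)(1) = -1 ≤ 0
  (3)(0) + (0)(1) = 0 ≤ 0
and d ≥ 0, so (0, 3) + t·d stays feasible for every t ≥ 0. Along this ray z = 3x + 3y changes by 3 per unit t, so z → +∞.

Unbounded: there is a feasible ray along which z → +∞.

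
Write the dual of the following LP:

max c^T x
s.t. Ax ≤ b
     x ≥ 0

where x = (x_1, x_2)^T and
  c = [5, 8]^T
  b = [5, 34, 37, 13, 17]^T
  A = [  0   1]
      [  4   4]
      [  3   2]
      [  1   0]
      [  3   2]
Minimize: z = 5y1 + 34y2 + 37y3 + 13y4 + 17y5

Subject to:
  C1: -4y2 - 3y3 - y4 - 3y5 ≤ -5
  C2: -y1 - 4y2 - 2y3 - 2y5 ≤ -8
  y1, y2, y3, y4, y5 ≥ 0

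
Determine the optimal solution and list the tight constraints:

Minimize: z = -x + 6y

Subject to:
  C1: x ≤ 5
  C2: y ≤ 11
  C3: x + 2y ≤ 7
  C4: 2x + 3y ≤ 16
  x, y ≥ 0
Optimal: x = 5, y = 0
Slack at optimum:
  C1: slack = 0 (binding)
  C2: slack = 11
  C3: slack = 2
  C4: slack = 6
  x ≥ 0: x = 5
  y ≥ 0: y = 0 (binding)
Binding constraints: C1, y ≥ 0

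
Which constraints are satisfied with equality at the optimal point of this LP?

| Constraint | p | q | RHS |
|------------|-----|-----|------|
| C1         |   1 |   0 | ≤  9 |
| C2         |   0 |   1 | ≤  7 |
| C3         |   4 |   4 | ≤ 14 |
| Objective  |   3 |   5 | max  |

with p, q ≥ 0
Optimal: p = 0, q = 3.5
Binding: C3, p ≥ 0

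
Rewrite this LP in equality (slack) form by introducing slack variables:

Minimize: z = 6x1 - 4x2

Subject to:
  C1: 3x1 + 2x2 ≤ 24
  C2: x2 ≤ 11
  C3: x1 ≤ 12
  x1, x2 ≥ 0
min z = 6x1 - 4x2

s.t.
  3x1 + 2x2 + s1 = 24
  x2 + s2 = 11
  x1 + s3 = 12
  x1, x2, s1, s2, s3 ≥ 0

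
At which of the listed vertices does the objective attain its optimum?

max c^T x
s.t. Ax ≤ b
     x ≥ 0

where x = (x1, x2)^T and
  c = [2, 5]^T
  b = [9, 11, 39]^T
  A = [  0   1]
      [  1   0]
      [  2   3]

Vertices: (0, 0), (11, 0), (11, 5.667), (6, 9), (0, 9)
Evaluating z = 2x1 + 5x2 at each vertex:
  (0, 0): z = 0
  (11, 0): z = 22
  (11, 5.667): z = 50.33
  (6, 9): z = 57
  (0, 9): z = 45

The largest value is z = 57, attained at (6, 9).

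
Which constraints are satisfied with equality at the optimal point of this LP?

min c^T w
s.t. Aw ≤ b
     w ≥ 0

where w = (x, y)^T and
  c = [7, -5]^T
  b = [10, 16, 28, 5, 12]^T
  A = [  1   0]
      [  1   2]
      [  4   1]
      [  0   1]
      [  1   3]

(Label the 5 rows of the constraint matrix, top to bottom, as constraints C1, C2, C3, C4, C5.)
Optimal: x = 0, y = 4
Slack at optimum:
  C1: slack = 10
  C2: slack = 8
  C3: slack = 24
  C4: slack = 1
  C5: slack = 0 (binding)
  x ≥ 0: x = 0 (binding)
  y ≥ 0: y = 4
Binding constraints: C5, x ≥ 0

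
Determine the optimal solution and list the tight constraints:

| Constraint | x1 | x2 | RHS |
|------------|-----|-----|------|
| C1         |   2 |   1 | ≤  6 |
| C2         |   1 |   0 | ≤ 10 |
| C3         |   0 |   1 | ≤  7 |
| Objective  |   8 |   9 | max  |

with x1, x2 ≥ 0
Optimal: x1 = 0, x2 = 6
Binding: C1, x1 ≥ 0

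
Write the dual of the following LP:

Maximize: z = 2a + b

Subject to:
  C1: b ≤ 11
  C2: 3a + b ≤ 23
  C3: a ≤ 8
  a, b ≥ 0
Minimize: z = 11y1 + 23y2 + 8y3

Subject to:
  C1: -3y2 - y3 ≤ -2
  C2: -y1 - y2 ≤ -1
  y1, y2, y3 ≥ 0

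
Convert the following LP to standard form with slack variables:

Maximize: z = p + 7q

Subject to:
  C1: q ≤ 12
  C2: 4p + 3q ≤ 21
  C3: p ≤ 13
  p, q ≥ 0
max z = p + 7q

s.t.
  q + s1 = 12
  4p + 3q + s2 = 21
  p + s3 = 13
  p, q, s1, s2, s3 ≥ 0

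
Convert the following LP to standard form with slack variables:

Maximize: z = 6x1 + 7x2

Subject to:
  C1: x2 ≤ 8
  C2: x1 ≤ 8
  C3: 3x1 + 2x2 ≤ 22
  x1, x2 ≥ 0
max z = 6x1 + 7x2

s.t.
  x2 + s1 = 8
  x1 + s2 = 8
  3x1 + 2x2 + s3 = 22
  x1, x2, s1, s2, s3 ≥ 0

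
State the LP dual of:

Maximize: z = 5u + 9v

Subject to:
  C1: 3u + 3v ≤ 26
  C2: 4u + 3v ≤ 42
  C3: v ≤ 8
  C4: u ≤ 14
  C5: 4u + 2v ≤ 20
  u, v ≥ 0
Minimize: z = 26y1 + 42y2 + 8y3 + 14y4 + 20y5

Subject to:
  C1: -3y1 - 4y2 - y4 - 4y5 ≤ -5
  C2: -3y1 - 3y2 - y3 - 2y5 ≤ -9
  y1, y2, y3, y4, y5 ≥ 0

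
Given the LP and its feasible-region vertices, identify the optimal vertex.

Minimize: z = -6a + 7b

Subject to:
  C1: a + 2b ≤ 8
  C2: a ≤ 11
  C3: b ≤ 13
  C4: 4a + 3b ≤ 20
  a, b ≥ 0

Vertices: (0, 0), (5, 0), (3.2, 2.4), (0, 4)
Evaluating z = -6a + 7b at each vertex:
  (0, 0): z = 0
  (5, 0): z = -30
  (3.2, 2.4): z = -2.4
  (0, 4): z = 28

The smallest value is z = -30, attained at (5, 0).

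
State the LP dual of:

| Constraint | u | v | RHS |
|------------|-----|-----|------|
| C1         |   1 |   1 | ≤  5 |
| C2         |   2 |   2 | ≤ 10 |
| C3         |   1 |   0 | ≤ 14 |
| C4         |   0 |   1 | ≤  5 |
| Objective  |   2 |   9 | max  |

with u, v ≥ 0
Minimize: z = 5y1 + 10y2 + 14y3 + 5y4

Subject to:
  C1: -y1 - 2y2 - y3 ≤ -2
  C2: -y1 - 2y2 - y4 ≤ -9
  y1, y2, y3, y4 ≥ 0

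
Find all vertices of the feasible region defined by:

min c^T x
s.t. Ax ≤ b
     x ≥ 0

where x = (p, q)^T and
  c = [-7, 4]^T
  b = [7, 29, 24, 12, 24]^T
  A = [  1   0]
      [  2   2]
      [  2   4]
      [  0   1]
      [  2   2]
Each vertex is the intersection of two constraint boundaries that also satisfies all remaining constraints:
  p = 0 and q = 0 → (0, 0)
  p = 7 and q = 0 → (7, 0)
  p = 7 and 2p + 4q = 24 → (7, 2.5)
  2p + 4q = 24 and p = 0 → (0, 6)

Vertices: (0, 0), (7, 0), (7, 2.5), (0, 6)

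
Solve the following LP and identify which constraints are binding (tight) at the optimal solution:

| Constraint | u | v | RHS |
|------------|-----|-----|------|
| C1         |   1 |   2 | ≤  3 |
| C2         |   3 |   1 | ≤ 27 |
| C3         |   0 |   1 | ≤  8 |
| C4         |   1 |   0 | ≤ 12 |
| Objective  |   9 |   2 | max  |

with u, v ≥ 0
Optimal: u = 3, v = 0
Slack at optimum:
  C1: slack = 0 (binding)
  C2: slack = 18
  C3: slack = 8
  C4: slack = 9
  u ≥ 0: u = 3
  v ≥ 0: v = 0 (binding)
Binding constraints: C1, v ≥ 0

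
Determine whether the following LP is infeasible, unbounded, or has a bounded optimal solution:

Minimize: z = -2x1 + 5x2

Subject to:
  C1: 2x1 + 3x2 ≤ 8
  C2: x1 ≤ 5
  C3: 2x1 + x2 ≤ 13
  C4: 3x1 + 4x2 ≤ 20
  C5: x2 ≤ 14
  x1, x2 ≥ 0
The point (4, 0) satisfies every constraint, so the LP is feasible; the constraints give x1 ≤ 5 and x2 ≤ 14, which with x1, x2 ≥ 0 keep the feasible region inside a bounded box. A feasible, bounded LP attains a finite optimum at a vertex.

Evaluating z = -2x1 + 5x2 at each vertex:
  (0, 0): z = 0
  (4, 0): z = -8
  (0, 2.667): z = 13.33

Feasible with finite optimum z* = -8 at (4, 0).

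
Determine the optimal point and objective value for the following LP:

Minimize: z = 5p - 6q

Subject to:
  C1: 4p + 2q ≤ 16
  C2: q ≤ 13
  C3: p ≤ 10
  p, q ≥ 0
p = 0, q = 8, z = -48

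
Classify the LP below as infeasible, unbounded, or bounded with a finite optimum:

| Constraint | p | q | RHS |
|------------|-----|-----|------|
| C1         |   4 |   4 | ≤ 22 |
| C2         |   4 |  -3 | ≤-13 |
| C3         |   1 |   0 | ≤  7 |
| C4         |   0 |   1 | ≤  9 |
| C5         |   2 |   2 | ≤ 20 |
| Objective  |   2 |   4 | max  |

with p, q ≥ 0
The point (0, 5.5) satisfies every constraint, so the LP is feasible; the constraints give p ≤ 7 and q ≤ 9, which with p, q ≥ 0 keep the feasible region inside a bounded box. A feasible, bounded LP attains a finite optimum at a vertex.

Evaluating z = 2p + 4q at each vertex:
  (0, 4.333): z = 17.33
  (0.5, 5): z = 21
  (0, 5.5): z = 22

Feasible with finite optimum z* = 22 at (0, 5.5).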